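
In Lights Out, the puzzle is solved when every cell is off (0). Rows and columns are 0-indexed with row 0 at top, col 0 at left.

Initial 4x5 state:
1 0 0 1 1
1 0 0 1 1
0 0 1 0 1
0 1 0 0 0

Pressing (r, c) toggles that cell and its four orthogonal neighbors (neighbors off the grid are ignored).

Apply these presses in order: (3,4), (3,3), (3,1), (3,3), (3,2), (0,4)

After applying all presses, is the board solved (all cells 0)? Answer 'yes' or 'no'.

Answer: no

Derivation:
After press 1 at (3,4):
1 0 0 1 1
1 0 0 1 1
0 0 1 0 0
0 1 0 1 1

After press 2 at (3,3):
1 0 0 1 1
1 0 0 1 1
0 0 1 1 0
0 1 1 0 0

After press 3 at (3,1):
1 0 0 1 1
1 0 0 1 1
0 1 1 1 0
1 0 0 0 0

After press 4 at (3,3):
1 0 0 1 1
1 0 0 1 1
0 1 1 0 0
1 0 1 1 1

After press 5 at (3,2):
1 0 0 1 1
1 0 0 1 1
0 1 0 0 0
1 1 0 0 1

After press 6 at (0,4):
1 0 0 0 0
1 0 0 1 0
0 1 0 0 0
1 1 0 0 1

Lights still on: 7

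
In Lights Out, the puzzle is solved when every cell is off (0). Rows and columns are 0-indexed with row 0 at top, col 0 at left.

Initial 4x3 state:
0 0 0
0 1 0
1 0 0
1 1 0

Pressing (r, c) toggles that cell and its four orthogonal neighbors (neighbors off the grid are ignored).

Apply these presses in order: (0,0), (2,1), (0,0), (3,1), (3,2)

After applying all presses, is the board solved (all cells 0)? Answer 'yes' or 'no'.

After press 1 at (0,0):
1 1 0
1 1 0
1 0 0
1 1 0

After press 2 at (2,1):
1 1 0
1 0 0
0 1 1
1 0 0

After press 3 at (0,0):
0 0 0
0 0 0
0 1 1
1 0 0

After press 4 at (3,1):
0 0 0
0 0 0
0 0 1
0 1 1

After press 5 at (3,2):
0 0 0
0 0 0
0 0 0
0 0 0

Lights still on: 0

Answer: yes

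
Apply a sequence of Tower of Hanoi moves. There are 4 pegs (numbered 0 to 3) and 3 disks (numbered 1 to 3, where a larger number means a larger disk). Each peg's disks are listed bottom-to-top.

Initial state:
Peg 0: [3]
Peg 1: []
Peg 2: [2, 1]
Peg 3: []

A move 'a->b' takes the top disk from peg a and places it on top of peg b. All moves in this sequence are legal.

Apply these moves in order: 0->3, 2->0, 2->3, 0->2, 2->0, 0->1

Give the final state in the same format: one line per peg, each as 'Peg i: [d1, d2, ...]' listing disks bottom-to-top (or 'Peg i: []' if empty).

After move 1 (0->3):
Peg 0: []
Peg 1: []
Peg 2: [2, 1]
Peg 3: [3]

After move 2 (2->0):
Peg 0: [1]
Peg 1: []
Peg 2: [2]
Peg 3: [3]

After move 3 (2->3):
Peg 0: [1]
Peg 1: []
Peg 2: []
Peg 3: [3, 2]

After move 4 (0->2):
Peg 0: []
Peg 1: []
Peg 2: [1]
Peg 3: [3, 2]

After move 5 (2->0):
Peg 0: [1]
Peg 1: []
Peg 2: []
Peg 3: [3, 2]

After move 6 (0->1):
Peg 0: []
Peg 1: [1]
Peg 2: []
Peg 3: [3, 2]

Answer: Peg 0: []
Peg 1: [1]
Peg 2: []
Peg 3: [3, 2]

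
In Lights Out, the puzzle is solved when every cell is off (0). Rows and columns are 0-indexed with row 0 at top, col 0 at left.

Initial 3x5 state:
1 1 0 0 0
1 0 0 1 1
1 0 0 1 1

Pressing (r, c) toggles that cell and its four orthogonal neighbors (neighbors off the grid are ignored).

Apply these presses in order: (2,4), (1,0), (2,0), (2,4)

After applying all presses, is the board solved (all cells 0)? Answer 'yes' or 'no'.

Answer: no

Derivation:
After press 1 at (2,4):
1 1 0 0 0
1 0 0 1 0
1 0 0 0 0

After press 2 at (1,0):
0 1 0 0 0
0 1 0 1 0
0 0 0 0 0

After press 3 at (2,0):
0 1 0 0 0
1 1 0 1 0
1 1 0 0 0

After press 4 at (2,4):
0 1 0 0 0
1 1 0 1 1
1 1 0 1 1

Lights still on: 9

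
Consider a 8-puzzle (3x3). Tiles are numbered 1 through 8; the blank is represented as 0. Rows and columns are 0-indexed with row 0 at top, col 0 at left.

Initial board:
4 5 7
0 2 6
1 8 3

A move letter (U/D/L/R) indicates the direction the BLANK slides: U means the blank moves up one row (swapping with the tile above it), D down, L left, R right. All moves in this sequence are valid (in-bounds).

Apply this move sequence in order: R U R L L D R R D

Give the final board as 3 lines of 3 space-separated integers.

Answer: 2 4 7
5 6 3
1 8 0

Derivation:
After move 1 (R):
4 5 7
2 0 6
1 8 3

After move 2 (U):
4 0 7
2 5 6
1 8 3

After move 3 (R):
4 7 0
2 5 6
1 8 3

After move 4 (L):
4 0 7
2 5 6
1 8 3

After move 5 (L):
0 4 7
2 5 6
1 8 3

After move 6 (D):
2 4 7
0 5 6
1 8 3

After move 7 (R):
2 4 7
5 0 6
1 8 3

After move 8 (R):
2 4 7
5 6 0
1 8 3

After move 9 (D):
2 4 7
5 6 3
1 8 0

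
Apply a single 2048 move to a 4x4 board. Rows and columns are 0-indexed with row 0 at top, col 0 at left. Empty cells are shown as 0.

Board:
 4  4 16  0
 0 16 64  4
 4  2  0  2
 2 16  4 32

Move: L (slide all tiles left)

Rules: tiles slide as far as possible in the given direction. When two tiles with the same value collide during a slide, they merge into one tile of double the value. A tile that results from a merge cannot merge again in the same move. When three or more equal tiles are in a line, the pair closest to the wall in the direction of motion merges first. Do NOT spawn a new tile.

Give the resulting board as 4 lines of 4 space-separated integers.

Answer:  8 16  0  0
16 64  4  0
 4  4  0  0
 2 16  4 32

Derivation:
Slide left:
row 0: [4, 4, 16, 0] -> [8, 16, 0, 0]
row 1: [0, 16, 64, 4] -> [16, 64, 4, 0]
row 2: [4, 2, 0, 2] -> [4, 4, 0, 0]
row 3: [2, 16, 4, 32] -> [2, 16, 4, 32]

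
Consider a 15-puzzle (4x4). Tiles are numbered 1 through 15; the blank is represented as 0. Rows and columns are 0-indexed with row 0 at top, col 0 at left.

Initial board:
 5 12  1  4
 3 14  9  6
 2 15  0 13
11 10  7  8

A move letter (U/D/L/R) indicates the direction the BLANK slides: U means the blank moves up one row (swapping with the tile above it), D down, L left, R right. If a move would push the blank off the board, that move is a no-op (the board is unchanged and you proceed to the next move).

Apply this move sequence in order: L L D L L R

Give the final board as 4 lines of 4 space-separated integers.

Answer:  5 12  1  4
 3 14  9  6
11  2 15 13
10  0  7  8

Derivation:
After move 1 (L):
 5 12  1  4
 3 14  9  6
 2  0 15 13
11 10  7  8

After move 2 (L):
 5 12  1  4
 3 14  9  6
 0  2 15 13
11 10  7  8

After move 3 (D):
 5 12  1  4
 3 14  9  6
11  2 15 13
 0 10  7  8

After move 4 (L):
 5 12  1  4
 3 14  9  6
11  2 15 13
 0 10  7  8

After move 5 (L):
 5 12  1  4
 3 14  9  6
11  2 15 13
 0 10  7  8

After move 6 (R):
 5 12  1  4
 3 14  9  6
11  2 15 13
10  0  7  8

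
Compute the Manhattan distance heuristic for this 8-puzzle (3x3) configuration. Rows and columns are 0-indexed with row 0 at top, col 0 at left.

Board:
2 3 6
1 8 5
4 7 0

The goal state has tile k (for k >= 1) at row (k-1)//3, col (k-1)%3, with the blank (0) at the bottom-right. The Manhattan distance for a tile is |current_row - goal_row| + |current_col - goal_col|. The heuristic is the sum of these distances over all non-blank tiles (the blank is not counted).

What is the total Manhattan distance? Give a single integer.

Answer: 8

Derivation:
Tile 2: (0,0)->(0,1) = 1
Tile 3: (0,1)->(0,2) = 1
Tile 6: (0,2)->(1,2) = 1
Tile 1: (1,0)->(0,0) = 1
Tile 8: (1,1)->(2,1) = 1
Tile 5: (1,2)->(1,1) = 1
Tile 4: (2,0)->(1,0) = 1
Tile 7: (2,1)->(2,0) = 1
Sum: 1 + 1 + 1 + 1 + 1 + 1 + 1 + 1 = 8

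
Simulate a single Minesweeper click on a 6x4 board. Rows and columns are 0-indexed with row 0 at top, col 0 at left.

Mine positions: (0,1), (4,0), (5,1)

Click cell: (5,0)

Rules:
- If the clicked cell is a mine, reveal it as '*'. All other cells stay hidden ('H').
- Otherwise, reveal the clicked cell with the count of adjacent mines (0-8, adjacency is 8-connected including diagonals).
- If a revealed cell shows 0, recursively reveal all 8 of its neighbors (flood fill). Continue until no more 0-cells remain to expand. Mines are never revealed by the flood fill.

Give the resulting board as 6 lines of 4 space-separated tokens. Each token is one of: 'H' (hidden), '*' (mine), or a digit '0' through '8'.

H H H H
H H H H
H H H H
H H H H
H H H H
2 H H H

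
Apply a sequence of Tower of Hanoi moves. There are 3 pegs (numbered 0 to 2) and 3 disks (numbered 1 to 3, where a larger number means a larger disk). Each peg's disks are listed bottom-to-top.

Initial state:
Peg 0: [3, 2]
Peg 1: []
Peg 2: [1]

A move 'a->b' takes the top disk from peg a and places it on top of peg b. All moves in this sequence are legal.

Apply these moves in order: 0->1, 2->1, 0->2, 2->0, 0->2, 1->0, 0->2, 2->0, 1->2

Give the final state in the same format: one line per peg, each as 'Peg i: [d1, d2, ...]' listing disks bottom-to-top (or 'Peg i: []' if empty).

Answer: Peg 0: [1]
Peg 1: []
Peg 2: [3, 2]

Derivation:
After move 1 (0->1):
Peg 0: [3]
Peg 1: [2]
Peg 2: [1]

After move 2 (2->1):
Peg 0: [3]
Peg 1: [2, 1]
Peg 2: []

After move 3 (0->2):
Peg 0: []
Peg 1: [2, 1]
Peg 2: [3]

After move 4 (2->0):
Peg 0: [3]
Peg 1: [2, 1]
Peg 2: []

After move 5 (0->2):
Peg 0: []
Peg 1: [2, 1]
Peg 2: [3]

After move 6 (1->0):
Peg 0: [1]
Peg 1: [2]
Peg 2: [3]

After move 7 (0->2):
Peg 0: []
Peg 1: [2]
Peg 2: [3, 1]

After move 8 (2->0):
Peg 0: [1]
Peg 1: [2]
Peg 2: [3]

After move 9 (1->2):
Peg 0: [1]
Peg 1: []
Peg 2: [3, 2]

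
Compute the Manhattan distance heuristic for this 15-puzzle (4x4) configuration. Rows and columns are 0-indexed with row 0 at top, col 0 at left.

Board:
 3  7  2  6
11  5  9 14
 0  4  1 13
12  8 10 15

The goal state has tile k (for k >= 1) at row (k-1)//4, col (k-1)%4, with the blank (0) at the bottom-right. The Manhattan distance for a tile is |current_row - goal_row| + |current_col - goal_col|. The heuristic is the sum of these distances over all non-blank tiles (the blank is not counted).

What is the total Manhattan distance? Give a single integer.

Tile 3: (0,0)->(0,2) = 2
Tile 7: (0,1)->(1,2) = 2
Tile 2: (0,2)->(0,1) = 1
Tile 6: (0,3)->(1,1) = 3
Tile 11: (1,0)->(2,2) = 3
Tile 5: (1,1)->(1,0) = 1
Tile 9: (1,2)->(2,0) = 3
Tile 14: (1,3)->(3,1) = 4
Tile 4: (2,1)->(0,3) = 4
Tile 1: (2,2)->(0,0) = 4
Tile 13: (2,3)->(3,0) = 4
Tile 12: (3,0)->(2,3) = 4
Tile 8: (3,1)->(1,3) = 4
Tile 10: (3,2)->(2,1) = 2
Tile 15: (3,3)->(3,2) = 1
Sum: 2 + 2 + 1 + 3 + 3 + 1 + 3 + 4 + 4 + 4 + 4 + 4 + 4 + 2 + 1 = 42

Answer: 42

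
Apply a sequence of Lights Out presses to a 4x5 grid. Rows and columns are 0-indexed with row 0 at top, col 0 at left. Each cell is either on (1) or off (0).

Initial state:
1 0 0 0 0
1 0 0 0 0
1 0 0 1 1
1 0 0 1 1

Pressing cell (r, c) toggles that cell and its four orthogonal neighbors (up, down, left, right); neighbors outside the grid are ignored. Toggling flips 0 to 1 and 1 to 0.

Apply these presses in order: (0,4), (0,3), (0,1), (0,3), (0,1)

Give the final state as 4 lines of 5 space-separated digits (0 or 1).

After press 1 at (0,4):
1 0 0 1 1
1 0 0 0 1
1 0 0 1 1
1 0 0 1 1

After press 2 at (0,3):
1 0 1 0 0
1 0 0 1 1
1 0 0 1 1
1 0 0 1 1

After press 3 at (0,1):
0 1 0 0 0
1 1 0 1 1
1 0 0 1 1
1 0 0 1 1

After press 4 at (0,3):
0 1 1 1 1
1 1 0 0 1
1 0 0 1 1
1 0 0 1 1

After press 5 at (0,1):
1 0 0 1 1
1 0 0 0 1
1 0 0 1 1
1 0 0 1 1

Answer: 1 0 0 1 1
1 0 0 0 1
1 0 0 1 1
1 0 0 1 1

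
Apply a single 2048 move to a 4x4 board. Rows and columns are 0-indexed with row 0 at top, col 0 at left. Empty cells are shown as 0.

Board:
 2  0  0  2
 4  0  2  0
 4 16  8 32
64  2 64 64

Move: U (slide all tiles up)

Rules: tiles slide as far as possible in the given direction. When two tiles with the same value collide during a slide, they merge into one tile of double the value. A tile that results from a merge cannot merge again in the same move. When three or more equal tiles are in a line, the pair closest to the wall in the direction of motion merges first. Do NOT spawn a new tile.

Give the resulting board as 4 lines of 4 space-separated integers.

Answer:  2 16  2  2
 8  2  8 32
64  0 64 64
 0  0  0  0

Derivation:
Slide up:
col 0: [2, 4, 4, 64] -> [2, 8, 64, 0]
col 1: [0, 0, 16, 2] -> [16, 2, 0, 0]
col 2: [0, 2, 8, 64] -> [2, 8, 64, 0]
col 3: [2, 0, 32, 64] -> [2, 32, 64, 0]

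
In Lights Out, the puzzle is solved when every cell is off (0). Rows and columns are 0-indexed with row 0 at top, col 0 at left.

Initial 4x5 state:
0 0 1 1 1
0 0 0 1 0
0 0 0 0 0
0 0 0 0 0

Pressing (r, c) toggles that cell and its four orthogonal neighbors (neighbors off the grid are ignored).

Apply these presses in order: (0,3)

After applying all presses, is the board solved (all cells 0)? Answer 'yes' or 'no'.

After press 1 at (0,3):
0 0 0 0 0
0 0 0 0 0
0 0 0 0 0
0 0 0 0 0

Lights still on: 0

Answer: yes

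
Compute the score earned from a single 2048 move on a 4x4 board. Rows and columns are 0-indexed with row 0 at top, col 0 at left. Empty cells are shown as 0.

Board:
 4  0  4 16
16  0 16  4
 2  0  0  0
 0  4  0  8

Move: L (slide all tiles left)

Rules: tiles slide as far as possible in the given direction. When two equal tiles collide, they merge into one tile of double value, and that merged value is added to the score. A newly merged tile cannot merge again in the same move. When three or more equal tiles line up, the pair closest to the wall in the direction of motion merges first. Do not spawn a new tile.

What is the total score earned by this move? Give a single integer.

Answer: 40

Derivation:
Slide left:
row 0: [4, 0, 4, 16] -> [8, 16, 0, 0]  score +8 (running 8)
row 1: [16, 0, 16, 4] -> [32, 4, 0, 0]  score +32 (running 40)
row 2: [2, 0, 0, 0] -> [2, 0, 0, 0]  score +0 (running 40)
row 3: [0, 4, 0, 8] -> [4, 8, 0, 0]  score +0 (running 40)
Board after move:
 8 16  0  0
32  4  0  0
 2  0  0  0
 4  8  0  0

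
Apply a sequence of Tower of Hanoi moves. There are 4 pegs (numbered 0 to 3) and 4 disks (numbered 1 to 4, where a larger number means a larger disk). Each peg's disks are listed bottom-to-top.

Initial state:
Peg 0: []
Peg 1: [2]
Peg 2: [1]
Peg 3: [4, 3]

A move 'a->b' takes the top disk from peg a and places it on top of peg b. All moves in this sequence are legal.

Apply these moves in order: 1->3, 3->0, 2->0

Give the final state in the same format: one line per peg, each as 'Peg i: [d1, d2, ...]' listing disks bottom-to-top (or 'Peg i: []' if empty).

After move 1 (1->3):
Peg 0: []
Peg 1: []
Peg 2: [1]
Peg 3: [4, 3, 2]

After move 2 (3->0):
Peg 0: [2]
Peg 1: []
Peg 2: [1]
Peg 3: [4, 3]

After move 3 (2->0):
Peg 0: [2, 1]
Peg 1: []
Peg 2: []
Peg 3: [4, 3]

Answer: Peg 0: [2, 1]
Peg 1: []
Peg 2: []
Peg 3: [4, 3]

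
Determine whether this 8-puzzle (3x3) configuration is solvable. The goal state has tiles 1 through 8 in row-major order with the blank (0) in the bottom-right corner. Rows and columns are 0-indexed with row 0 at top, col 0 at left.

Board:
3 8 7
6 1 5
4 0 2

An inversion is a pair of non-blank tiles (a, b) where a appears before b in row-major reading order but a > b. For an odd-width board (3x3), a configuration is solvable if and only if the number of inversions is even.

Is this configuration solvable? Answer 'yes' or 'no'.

Answer: yes

Derivation:
Inversions (pairs i<j in row-major order where tile[i] > tile[j] > 0): 20
20 is even, so the puzzle is solvable.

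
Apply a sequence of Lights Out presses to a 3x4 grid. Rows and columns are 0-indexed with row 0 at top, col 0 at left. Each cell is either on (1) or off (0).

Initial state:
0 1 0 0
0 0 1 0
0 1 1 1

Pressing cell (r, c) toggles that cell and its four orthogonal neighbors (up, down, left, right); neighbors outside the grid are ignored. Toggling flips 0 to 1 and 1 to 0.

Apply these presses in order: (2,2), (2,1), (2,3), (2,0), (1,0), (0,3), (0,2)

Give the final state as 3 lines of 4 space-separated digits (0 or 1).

Answer: 1 0 0 0
0 0 1 0
1 0 0 1

Derivation:
After press 1 at (2,2):
0 1 0 0
0 0 0 0
0 0 0 0

After press 2 at (2,1):
0 1 0 0
0 1 0 0
1 1 1 0

After press 3 at (2,3):
0 1 0 0
0 1 0 1
1 1 0 1

After press 4 at (2,0):
0 1 0 0
1 1 0 1
0 0 0 1

After press 5 at (1,0):
1 1 0 0
0 0 0 1
1 0 0 1

After press 6 at (0,3):
1 1 1 1
0 0 0 0
1 0 0 1

After press 7 at (0,2):
1 0 0 0
0 0 1 0
1 0 0 1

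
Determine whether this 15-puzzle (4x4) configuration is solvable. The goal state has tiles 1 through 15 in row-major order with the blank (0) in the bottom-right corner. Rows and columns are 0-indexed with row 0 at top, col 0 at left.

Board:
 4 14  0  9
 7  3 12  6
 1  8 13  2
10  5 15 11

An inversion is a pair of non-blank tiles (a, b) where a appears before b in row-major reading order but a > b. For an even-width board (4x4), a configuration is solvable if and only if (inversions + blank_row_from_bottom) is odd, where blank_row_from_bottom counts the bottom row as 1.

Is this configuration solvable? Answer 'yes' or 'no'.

Answer: yes

Derivation:
Inversions: 47
Blank is in row 0 (0-indexed from top), which is row 4 counting from the bottom (bottom = 1).
47 + 4 = 51, which is odd, so the puzzle is solvable.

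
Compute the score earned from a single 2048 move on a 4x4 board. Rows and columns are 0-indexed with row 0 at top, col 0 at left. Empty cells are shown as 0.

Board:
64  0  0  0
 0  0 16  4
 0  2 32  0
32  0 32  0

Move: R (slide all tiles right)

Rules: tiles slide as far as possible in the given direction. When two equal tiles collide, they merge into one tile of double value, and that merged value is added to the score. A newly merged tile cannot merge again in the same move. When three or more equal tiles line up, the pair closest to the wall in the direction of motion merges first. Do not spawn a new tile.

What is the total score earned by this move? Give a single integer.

Slide right:
row 0: [64, 0, 0, 0] -> [0, 0, 0, 64]  score +0 (running 0)
row 1: [0, 0, 16, 4] -> [0, 0, 16, 4]  score +0 (running 0)
row 2: [0, 2, 32, 0] -> [0, 0, 2, 32]  score +0 (running 0)
row 3: [32, 0, 32, 0] -> [0, 0, 0, 64]  score +64 (running 64)
Board after move:
 0  0  0 64
 0  0 16  4
 0  0  2 32
 0  0  0 64

Answer: 64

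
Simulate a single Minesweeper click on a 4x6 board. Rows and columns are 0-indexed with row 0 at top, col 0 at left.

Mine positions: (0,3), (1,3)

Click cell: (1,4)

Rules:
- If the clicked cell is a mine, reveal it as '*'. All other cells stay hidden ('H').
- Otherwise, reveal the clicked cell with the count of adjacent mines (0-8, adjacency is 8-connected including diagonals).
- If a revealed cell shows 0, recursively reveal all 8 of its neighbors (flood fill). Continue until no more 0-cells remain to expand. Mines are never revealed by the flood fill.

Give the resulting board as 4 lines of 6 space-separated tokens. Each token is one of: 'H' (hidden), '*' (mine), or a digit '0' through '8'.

H H H H H H
H H H H 2 H
H H H H H H
H H H H H H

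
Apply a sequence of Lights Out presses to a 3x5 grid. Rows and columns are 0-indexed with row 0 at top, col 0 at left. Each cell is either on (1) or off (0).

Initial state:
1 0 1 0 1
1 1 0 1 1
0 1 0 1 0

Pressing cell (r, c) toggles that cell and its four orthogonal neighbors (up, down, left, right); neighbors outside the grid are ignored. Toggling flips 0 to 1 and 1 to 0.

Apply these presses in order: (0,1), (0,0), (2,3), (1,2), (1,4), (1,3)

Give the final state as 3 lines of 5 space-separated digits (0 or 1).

Answer: 1 0 1 1 0
0 1 0 1 1
0 1 0 1 0

Derivation:
After press 1 at (0,1):
0 1 0 0 1
1 0 0 1 1
0 1 0 1 0

After press 2 at (0,0):
1 0 0 0 1
0 0 0 1 1
0 1 0 1 0

After press 3 at (2,3):
1 0 0 0 1
0 0 0 0 1
0 1 1 0 1

After press 4 at (1,2):
1 0 1 0 1
0 1 1 1 1
0 1 0 0 1

After press 5 at (1,4):
1 0 1 0 0
0 1 1 0 0
0 1 0 0 0

After press 6 at (1,3):
1 0 1 1 0
0 1 0 1 1
0 1 0 1 0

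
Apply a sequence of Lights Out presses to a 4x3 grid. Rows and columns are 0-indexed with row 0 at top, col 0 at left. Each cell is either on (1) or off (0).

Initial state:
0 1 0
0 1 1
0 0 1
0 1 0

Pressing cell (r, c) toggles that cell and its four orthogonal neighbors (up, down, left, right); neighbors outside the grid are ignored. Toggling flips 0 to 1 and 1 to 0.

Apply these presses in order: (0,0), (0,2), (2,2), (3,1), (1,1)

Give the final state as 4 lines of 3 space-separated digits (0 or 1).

Answer: 1 0 1
0 0 0
0 1 0
1 0 0

Derivation:
After press 1 at (0,0):
1 0 0
1 1 1
0 0 1
0 1 0

After press 2 at (0,2):
1 1 1
1 1 0
0 0 1
0 1 0

After press 3 at (2,2):
1 1 1
1 1 1
0 1 0
0 1 1

After press 4 at (3,1):
1 1 1
1 1 1
0 0 0
1 0 0

After press 5 at (1,1):
1 0 1
0 0 0
0 1 0
1 0 0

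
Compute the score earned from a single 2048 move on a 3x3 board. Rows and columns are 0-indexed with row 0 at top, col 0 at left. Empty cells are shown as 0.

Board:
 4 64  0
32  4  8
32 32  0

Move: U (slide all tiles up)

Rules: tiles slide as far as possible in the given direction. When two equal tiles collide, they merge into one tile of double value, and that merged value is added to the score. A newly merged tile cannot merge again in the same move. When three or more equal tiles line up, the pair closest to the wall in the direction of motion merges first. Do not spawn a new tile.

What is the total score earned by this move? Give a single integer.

Answer: 64

Derivation:
Slide up:
col 0: [4, 32, 32] -> [4, 64, 0]  score +64 (running 64)
col 1: [64, 4, 32] -> [64, 4, 32]  score +0 (running 64)
col 2: [0, 8, 0] -> [8, 0, 0]  score +0 (running 64)
Board after move:
 4 64  8
64  4  0
 0 32  0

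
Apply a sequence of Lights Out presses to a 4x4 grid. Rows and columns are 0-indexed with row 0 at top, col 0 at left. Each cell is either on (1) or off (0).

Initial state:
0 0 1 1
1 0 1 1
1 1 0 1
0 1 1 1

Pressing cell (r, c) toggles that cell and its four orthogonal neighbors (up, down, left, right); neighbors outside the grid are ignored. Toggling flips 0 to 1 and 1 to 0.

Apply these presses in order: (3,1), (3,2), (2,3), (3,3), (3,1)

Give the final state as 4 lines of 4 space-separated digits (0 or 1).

After press 1 at (3,1):
0 0 1 1
1 0 1 1
1 0 0 1
1 0 0 1

After press 2 at (3,2):
0 0 1 1
1 0 1 1
1 0 1 1
1 1 1 0

After press 3 at (2,3):
0 0 1 1
1 0 1 0
1 0 0 0
1 1 1 1

After press 4 at (3,3):
0 0 1 1
1 0 1 0
1 0 0 1
1 1 0 0

After press 5 at (3,1):
0 0 1 1
1 0 1 0
1 1 0 1
0 0 1 0

Answer: 0 0 1 1
1 0 1 0
1 1 0 1
0 0 1 0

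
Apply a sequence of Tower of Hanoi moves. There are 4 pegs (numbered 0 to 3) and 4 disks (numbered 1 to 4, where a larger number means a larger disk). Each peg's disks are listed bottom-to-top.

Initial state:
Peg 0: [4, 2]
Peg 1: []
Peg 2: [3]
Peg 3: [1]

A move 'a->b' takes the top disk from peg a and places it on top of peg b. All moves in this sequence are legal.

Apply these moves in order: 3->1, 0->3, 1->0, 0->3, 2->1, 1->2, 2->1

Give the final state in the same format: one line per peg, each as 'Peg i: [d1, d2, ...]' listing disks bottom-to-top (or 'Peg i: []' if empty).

Answer: Peg 0: [4]
Peg 1: [3]
Peg 2: []
Peg 3: [2, 1]

Derivation:
After move 1 (3->1):
Peg 0: [4, 2]
Peg 1: [1]
Peg 2: [3]
Peg 3: []

After move 2 (0->3):
Peg 0: [4]
Peg 1: [1]
Peg 2: [3]
Peg 3: [2]

After move 3 (1->0):
Peg 0: [4, 1]
Peg 1: []
Peg 2: [3]
Peg 3: [2]

After move 4 (0->3):
Peg 0: [4]
Peg 1: []
Peg 2: [3]
Peg 3: [2, 1]

After move 5 (2->1):
Peg 0: [4]
Peg 1: [3]
Peg 2: []
Peg 3: [2, 1]

After move 6 (1->2):
Peg 0: [4]
Peg 1: []
Peg 2: [3]
Peg 3: [2, 1]

After move 7 (2->1):
Peg 0: [4]
Peg 1: [3]
Peg 2: []
Peg 3: [2, 1]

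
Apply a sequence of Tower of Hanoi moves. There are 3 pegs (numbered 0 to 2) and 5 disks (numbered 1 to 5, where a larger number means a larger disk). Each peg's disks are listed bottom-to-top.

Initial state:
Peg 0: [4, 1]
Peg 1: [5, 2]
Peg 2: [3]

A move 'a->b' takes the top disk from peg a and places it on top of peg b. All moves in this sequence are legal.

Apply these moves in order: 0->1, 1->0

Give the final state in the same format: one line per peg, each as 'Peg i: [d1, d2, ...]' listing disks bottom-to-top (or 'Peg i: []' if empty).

After move 1 (0->1):
Peg 0: [4]
Peg 1: [5, 2, 1]
Peg 2: [3]

After move 2 (1->0):
Peg 0: [4, 1]
Peg 1: [5, 2]
Peg 2: [3]

Answer: Peg 0: [4, 1]
Peg 1: [5, 2]
Peg 2: [3]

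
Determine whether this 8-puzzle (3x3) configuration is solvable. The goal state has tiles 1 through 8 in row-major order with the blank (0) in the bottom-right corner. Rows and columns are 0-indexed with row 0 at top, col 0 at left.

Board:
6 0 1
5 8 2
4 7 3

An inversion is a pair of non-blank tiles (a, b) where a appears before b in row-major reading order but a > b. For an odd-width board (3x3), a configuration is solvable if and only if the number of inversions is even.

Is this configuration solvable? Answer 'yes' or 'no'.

Answer: yes

Derivation:
Inversions (pairs i<j in row-major order where tile[i] > tile[j] > 0): 14
14 is even, so the puzzle is solvable.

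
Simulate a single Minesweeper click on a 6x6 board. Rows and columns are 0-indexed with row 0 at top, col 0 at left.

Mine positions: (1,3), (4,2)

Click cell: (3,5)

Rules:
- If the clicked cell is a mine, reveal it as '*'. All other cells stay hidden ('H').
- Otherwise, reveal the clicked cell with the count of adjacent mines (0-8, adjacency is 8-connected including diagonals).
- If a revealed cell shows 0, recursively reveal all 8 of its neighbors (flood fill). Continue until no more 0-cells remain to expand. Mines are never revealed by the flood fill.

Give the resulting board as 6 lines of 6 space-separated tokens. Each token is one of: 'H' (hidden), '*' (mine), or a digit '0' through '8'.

H H H H 1 0
H H H H 1 0
H H H 1 1 0
H H H 1 0 0
H H H 1 0 0
H H H 1 0 0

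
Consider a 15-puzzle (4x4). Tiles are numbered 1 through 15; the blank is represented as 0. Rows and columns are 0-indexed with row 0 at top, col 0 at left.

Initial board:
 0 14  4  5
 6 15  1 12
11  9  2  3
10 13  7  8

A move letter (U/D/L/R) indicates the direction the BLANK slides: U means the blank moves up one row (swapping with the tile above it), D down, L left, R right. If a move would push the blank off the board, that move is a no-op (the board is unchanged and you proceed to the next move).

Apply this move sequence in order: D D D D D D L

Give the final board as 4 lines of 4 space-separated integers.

Answer:  6 14  4  5
11 15  1 12
10  9  2  3
 0 13  7  8

Derivation:
After move 1 (D):
 6 14  4  5
 0 15  1 12
11  9  2  3
10 13  7  8

After move 2 (D):
 6 14  4  5
11 15  1 12
 0  9  2  3
10 13  7  8

After move 3 (D):
 6 14  4  5
11 15  1 12
10  9  2  3
 0 13  7  8

After move 4 (D):
 6 14  4  5
11 15  1 12
10  9  2  3
 0 13  7  8

After move 5 (D):
 6 14  4  5
11 15  1 12
10  9  2  3
 0 13  7  8

After move 6 (D):
 6 14  4  5
11 15  1 12
10  9  2  3
 0 13  7  8

After move 7 (L):
 6 14  4  5
11 15  1 12
10  9  2  3
 0 13  7  8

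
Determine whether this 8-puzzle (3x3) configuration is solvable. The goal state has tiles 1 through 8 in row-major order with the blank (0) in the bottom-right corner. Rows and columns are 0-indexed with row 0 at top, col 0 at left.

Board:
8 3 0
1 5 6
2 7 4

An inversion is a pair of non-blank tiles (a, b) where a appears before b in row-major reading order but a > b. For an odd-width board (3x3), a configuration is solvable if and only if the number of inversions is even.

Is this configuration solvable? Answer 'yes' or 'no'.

Inversions (pairs i<j in row-major order where tile[i] > tile[j] > 0): 14
14 is even, so the puzzle is solvable.

Answer: yes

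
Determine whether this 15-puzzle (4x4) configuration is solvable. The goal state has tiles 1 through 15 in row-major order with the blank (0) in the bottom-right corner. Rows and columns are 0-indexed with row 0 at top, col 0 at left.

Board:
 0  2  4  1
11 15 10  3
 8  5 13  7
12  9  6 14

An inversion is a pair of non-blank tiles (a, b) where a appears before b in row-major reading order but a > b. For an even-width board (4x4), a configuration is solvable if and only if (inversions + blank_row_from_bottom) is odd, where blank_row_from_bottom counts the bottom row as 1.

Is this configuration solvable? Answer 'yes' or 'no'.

Answer: yes

Derivation:
Inversions: 37
Blank is in row 0 (0-indexed from top), which is row 4 counting from the bottom (bottom = 1).
37 + 4 = 41, which is odd, so the puzzle is solvable.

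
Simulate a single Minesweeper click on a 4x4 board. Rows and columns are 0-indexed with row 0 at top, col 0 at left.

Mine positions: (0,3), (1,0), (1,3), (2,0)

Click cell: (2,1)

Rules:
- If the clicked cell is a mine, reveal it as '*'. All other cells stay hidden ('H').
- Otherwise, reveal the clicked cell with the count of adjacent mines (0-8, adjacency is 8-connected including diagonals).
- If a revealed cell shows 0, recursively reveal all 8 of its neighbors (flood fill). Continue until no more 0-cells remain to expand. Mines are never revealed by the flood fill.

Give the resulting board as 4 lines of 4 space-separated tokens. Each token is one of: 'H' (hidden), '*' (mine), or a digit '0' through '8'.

H H H H
H H H H
H 2 H H
H H H H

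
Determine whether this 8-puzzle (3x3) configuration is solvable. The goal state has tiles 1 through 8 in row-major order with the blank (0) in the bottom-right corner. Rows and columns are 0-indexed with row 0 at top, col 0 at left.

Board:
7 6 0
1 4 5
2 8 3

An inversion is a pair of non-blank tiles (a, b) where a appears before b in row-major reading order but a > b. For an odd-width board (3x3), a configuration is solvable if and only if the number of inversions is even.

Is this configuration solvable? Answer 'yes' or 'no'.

Inversions (pairs i<j in row-major order where tile[i] > tile[j] > 0): 16
16 is even, so the puzzle is solvable.

Answer: yes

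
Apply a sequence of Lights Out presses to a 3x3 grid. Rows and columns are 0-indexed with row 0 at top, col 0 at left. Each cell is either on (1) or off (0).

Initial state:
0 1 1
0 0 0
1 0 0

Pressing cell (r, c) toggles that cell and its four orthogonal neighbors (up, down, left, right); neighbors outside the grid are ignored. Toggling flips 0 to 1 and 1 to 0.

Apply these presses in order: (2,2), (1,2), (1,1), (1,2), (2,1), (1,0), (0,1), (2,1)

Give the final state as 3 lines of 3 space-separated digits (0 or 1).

Answer: 0 1 0
0 1 0
0 0 1

Derivation:
After press 1 at (2,2):
0 1 1
0 0 1
1 1 1

After press 2 at (1,2):
0 1 0
0 1 0
1 1 0

After press 3 at (1,1):
0 0 0
1 0 1
1 0 0

After press 4 at (1,2):
0 0 1
1 1 0
1 0 1

After press 5 at (2,1):
0 0 1
1 0 0
0 1 0

After press 6 at (1,0):
1 0 1
0 1 0
1 1 0

After press 7 at (0,1):
0 1 0
0 0 0
1 1 0

After press 8 at (2,1):
0 1 0
0 1 0
0 0 1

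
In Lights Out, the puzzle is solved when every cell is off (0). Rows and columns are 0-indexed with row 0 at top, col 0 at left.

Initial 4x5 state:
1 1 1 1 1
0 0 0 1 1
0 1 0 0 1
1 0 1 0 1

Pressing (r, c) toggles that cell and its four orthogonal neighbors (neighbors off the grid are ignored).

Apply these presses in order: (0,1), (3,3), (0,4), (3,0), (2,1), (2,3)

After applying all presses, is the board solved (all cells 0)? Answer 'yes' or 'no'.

After press 1 at (0,1):
0 0 0 1 1
0 1 0 1 1
0 1 0 0 1
1 0 1 0 1

After press 2 at (3,3):
0 0 0 1 1
0 1 0 1 1
0 1 0 1 1
1 0 0 1 0

After press 3 at (0,4):
0 0 0 0 0
0 1 0 1 0
0 1 0 1 1
1 0 0 1 0

After press 4 at (3,0):
0 0 0 0 0
0 1 0 1 0
1 1 0 1 1
0 1 0 1 0

After press 5 at (2,1):
0 0 0 0 0
0 0 0 1 0
0 0 1 1 1
0 0 0 1 0

After press 6 at (2,3):
0 0 0 0 0
0 0 0 0 0
0 0 0 0 0
0 0 0 0 0

Lights still on: 0

Answer: yes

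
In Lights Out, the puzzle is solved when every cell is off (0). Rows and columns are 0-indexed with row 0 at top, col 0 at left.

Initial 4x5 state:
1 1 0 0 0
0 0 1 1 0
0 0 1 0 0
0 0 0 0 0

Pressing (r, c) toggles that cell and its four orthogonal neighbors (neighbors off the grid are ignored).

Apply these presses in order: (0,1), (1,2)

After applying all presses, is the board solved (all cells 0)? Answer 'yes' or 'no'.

Answer: yes

Derivation:
After press 1 at (0,1):
0 0 1 0 0
0 1 1 1 0
0 0 1 0 0
0 0 0 0 0

After press 2 at (1,2):
0 0 0 0 0
0 0 0 0 0
0 0 0 0 0
0 0 0 0 0

Lights still on: 0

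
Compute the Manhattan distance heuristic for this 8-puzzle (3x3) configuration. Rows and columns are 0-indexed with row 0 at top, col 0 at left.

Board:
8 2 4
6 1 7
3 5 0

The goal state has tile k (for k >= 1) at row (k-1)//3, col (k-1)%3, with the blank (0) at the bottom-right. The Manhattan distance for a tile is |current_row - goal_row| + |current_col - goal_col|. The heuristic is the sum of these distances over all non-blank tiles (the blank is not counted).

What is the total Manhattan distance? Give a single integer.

Tile 8: (0,0)->(2,1) = 3
Tile 2: (0,1)->(0,1) = 0
Tile 4: (0,2)->(1,0) = 3
Tile 6: (1,0)->(1,2) = 2
Tile 1: (1,1)->(0,0) = 2
Tile 7: (1,2)->(2,0) = 3
Tile 3: (2,0)->(0,2) = 4
Tile 5: (2,1)->(1,1) = 1
Sum: 3 + 0 + 3 + 2 + 2 + 3 + 4 + 1 = 18

Answer: 18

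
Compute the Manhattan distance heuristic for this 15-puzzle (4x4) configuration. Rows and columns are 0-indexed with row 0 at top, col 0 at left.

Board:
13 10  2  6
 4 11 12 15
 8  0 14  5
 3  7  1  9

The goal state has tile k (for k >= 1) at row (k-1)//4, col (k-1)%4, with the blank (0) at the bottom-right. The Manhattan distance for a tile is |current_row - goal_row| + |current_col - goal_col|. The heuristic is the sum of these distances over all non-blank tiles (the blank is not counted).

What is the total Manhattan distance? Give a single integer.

Answer: 47

Derivation:
Tile 13: at (0,0), goal (3,0), distance |0-3|+|0-0| = 3
Tile 10: at (0,1), goal (2,1), distance |0-2|+|1-1| = 2
Tile 2: at (0,2), goal (0,1), distance |0-0|+|2-1| = 1
Tile 6: at (0,3), goal (1,1), distance |0-1|+|3-1| = 3
Tile 4: at (1,0), goal (0,3), distance |1-0|+|0-3| = 4
Tile 11: at (1,1), goal (2,2), distance |1-2|+|1-2| = 2
Tile 12: at (1,2), goal (2,3), distance |1-2|+|2-3| = 2
Tile 15: at (1,3), goal (3,2), distance |1-3|+|3-2| = 3
Tile 8: at (2,0), goal (1,3), distance |2-1|+|0-3| = 4
Tile 14: at (2,2), goal (3,1), distance |2-3|+|2-1| = 2
Tile 5: at (2,3), goal (1,0), distance |2-1|+|3-0| = 4
Tile 3: at (3,0), goal (0,2), distance |3-0|+|0-2| = 5
Tile 7: at (3,1), goal (1,2), distance |3-1|+|1-2| = 3
Tile 1: at (3,2), goal (0,0), distance |3-0|+|2-0| = 5
Tile 9: at (3,3), goal (2,0), distance |3-2|+|3-0| = 4
Sum: 3 + 2 + 1 + 3 + 4 + 2 + 2 + 3 + 4 + 2 + 4 + 5 + 3 + 5 + 4 = 47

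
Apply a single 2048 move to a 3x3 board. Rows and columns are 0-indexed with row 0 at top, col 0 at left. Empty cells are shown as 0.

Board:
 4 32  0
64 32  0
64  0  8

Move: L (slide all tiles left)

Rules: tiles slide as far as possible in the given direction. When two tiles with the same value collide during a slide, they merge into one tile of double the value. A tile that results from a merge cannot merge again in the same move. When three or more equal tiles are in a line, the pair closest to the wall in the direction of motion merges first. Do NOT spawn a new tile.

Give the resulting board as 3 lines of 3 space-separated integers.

Answer:  4 32  0
64 32  0
64  8  0

Derivation:
Slide left:
row 0: [4, 32, 0] -> [4, 32, 0]
row 1: [64, 32, 0] -> [64, 32, 0]
row 2: [64, 0, 8] -> [64, 8, 0]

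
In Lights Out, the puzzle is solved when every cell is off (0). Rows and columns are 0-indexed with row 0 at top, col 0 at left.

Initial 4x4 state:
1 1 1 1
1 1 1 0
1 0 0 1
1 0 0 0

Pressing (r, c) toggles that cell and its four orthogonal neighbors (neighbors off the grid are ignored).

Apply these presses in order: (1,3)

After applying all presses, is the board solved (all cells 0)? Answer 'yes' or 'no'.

After press 1 at (1,3):
1 1 1 0
1 1 0 1
1 0 0 0
1 0 0 0

Lights still on: 8

Answer: no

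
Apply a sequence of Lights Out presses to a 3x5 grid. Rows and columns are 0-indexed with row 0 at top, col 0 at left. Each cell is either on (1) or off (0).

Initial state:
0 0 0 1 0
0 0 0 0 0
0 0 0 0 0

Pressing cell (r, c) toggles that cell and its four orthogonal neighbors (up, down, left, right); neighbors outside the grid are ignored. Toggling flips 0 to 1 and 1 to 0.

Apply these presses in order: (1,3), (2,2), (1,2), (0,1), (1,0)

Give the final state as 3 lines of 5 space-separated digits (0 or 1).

After press 1 at (1,3):
0 0 0 0 0
0 0 1 1 1
0 0 0 1 0

After press 2 at (2,2):
0 0 0 0 0
0 0 0 1 1
0 1 1 0 0

After press 3 at (1,2):
0 0 1 0 0
0 1 1 0 1
0 1 0 0 0

After press 4 at (0,1):
1 1 0 0 0
0 0 1 0 1
0 1 0 0 0

After press 5 at (1,0):
0 1 0 0 0
1 1 1 0 1
1 1 0 0 0

Answer: 0 1 0 0 0
1 1 1 0 1
1 1 0 0 0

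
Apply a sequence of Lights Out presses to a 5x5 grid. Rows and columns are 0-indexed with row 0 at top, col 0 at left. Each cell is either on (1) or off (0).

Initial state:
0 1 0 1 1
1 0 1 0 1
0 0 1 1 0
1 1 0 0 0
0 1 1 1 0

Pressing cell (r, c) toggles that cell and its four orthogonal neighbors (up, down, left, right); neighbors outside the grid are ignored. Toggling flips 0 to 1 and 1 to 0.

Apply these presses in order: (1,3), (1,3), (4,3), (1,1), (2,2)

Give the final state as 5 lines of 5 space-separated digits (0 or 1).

Answer: 0 0 0 1 1
0 1 1 0 1
0 0 0 0 0
1 1 1 1 0
0 1 0 0 1

Derivation:
After press 1 at (1,3):
0 1 0 0 1
1 0 0 1 0
0 0 1 0 0
1 1 0 0 0
0 1 1 1 0

After press 2 at (1,3):
0 1 0 1 1
1 0 1 0 1
0 0 1 1 0
1 1 0 0 0
0 1 1 1 0

After press 3 at (4,3):
0 1 0 1 1
1 0 1 0 1
0 0 1 1 0
1 1 0 1 0
0 1 0 0 1

After press 4 at (1,1):
0 0 0 1 1
0 1 0 0 1
0 1 1 1 0
1 1 0 1 0
0 1 0 0 1

After press 5 at (2,2):
0 0 0 1 1
0 1 1 0 1
0 0 0 0 0
1 1 1 1 0
0 1 0 0 1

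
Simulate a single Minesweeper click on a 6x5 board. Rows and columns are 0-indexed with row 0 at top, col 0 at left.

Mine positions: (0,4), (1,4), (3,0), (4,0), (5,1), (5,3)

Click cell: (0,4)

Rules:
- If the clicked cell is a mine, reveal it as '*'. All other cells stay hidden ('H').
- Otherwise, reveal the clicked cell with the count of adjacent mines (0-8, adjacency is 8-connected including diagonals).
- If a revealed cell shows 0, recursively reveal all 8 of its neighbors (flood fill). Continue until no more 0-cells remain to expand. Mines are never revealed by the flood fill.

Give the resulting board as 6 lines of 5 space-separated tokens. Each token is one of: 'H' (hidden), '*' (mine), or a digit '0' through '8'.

H H H H *
H H H H H
H H H H H
H H H H H
H H H H H
H H H H H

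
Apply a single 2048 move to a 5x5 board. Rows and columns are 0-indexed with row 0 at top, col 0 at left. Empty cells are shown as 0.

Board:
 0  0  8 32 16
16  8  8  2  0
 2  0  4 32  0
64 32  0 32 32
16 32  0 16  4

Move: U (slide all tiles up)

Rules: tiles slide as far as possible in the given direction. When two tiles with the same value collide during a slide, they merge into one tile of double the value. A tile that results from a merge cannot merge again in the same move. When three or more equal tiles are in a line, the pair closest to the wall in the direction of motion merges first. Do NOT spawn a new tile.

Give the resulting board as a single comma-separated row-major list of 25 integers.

Slide up:
col 0: [0, 16, 2, 64, 16] -> [16, 2, 64, 16, 0]
col 1: [0, 8, 0, 32, 32] -> [8, 64, 0, 0, 0]
col 2: [8, 8, 4, 0, 0] -> [16, 4, 0, 0, 0]
col 3: [32, 2, 32, 32, 16] -> [32, 2, 64, 16, 0]
col 4: [16, 0, 0, 32, 4] -> [16, 32, 4, 0, 0]

Answer: 16, 8, 16, 32, 16, 2, 64, 4, 2, 32, 64, 0, 0, 64, 4, 16, 0, 0, 16, 0, 0, 0, 0, 0, 0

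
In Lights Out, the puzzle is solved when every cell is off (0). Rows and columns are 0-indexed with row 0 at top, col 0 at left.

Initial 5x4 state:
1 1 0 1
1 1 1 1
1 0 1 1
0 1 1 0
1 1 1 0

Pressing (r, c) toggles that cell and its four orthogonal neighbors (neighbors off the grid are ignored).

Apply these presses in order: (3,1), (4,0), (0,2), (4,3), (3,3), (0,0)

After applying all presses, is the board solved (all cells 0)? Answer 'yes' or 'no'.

After press 1 at (3,1):
1 1 0 1
1 1 1 1
1 1 1 1
1 0 0 0
1 0 1 0

After press 2 at (4,0):
1 1 0 1
1 1 1 1
1 1 1 1
0 0 0 0
0 1 1 0

After press 3 at (0,2):
1 0 1 0
1 1 0 1
1 1 1 1
0 0 0 0
0 1 1 0

After press 4 at (4,3):
1 0 1 0
1 1 0 1
1 1 1 1
0 0 0 1
0 1 0 1

After press 5 at (3,3):
1 0 1 0
1 1 0 1
1 1 1 0
0 0 1 0
0 1 0 0

After press 6 at (0,0):
0 1 1 0
0 1 0 1
1 1 1 0
0 0 1 0
0 1 0 0

Lights still on: 9

Answer: no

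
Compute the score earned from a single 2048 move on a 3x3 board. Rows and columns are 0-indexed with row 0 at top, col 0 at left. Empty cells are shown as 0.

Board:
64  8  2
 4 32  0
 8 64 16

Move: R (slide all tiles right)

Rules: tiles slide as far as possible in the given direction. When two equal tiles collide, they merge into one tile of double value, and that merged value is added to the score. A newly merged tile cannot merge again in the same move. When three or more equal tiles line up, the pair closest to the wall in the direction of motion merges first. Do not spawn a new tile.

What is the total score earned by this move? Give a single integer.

Slide right:
row 0: [64, 8, 2] -> [64, 8, 2]  score +0 (running 0)
row 1: [4, 32, 0] -> [0, 4, 32]  score +0 (running 0)
row 2: [8, 64, 16] -> [8, 64, 16]  score +0 (running 0)
Board after move:
64  8  2
 0  4 32
 8 64 16

Answer: 0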